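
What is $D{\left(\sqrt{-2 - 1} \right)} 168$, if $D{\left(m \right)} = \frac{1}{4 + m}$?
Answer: $\frac{672}{19} - \frac{168 i \sqrt{3}}{19} \approx 35.368 - 15.315 i$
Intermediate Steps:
$D{\left(\sqrt{-2 - 1} \right)} 168 = \frac{1}{4 + \sqrt{-2 - 1}} \cdot 168 = \frac{1}{4 + \sqrt{-3}} \cdot 168 = \frac{1}{4 + i \sqrt{3}} \cdot 168 = \frac{168}{4 + i \sqrt{3}}$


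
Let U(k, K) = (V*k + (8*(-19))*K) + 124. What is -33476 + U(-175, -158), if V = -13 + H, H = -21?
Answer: -3386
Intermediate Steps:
V = -34 (V = -13 - 21 = -34)
U(k, K) = 124 - 152*K - 34*k (U(k, K) = (-34*k + (8*(-19))*K) + 124 = (-34*k - 152*K) + 124 = (-152*K - 34*k) + 124 = 124 - 152*K - 34*k)
-33476 + U(-175, -158) = -33476 + (124 - 152*(-158) - 34*(-175)) = -33476 + (124 + 24016 + 5950) = -33476 + 30090 = -3386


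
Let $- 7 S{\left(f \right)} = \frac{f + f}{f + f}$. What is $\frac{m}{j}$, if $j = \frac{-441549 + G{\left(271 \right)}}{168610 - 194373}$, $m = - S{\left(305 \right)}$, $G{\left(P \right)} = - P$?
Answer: $\frac{25763}{3092740} \approx 0.0083302$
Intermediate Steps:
$S{\left(f \right)} = - \frac{1}{7}$ ($S{\left(f \right)} = - \frac{\left(f + f\right) \frac{1}{f + f}}{7} = - \frac{2 f \frac{1}{2 f}}{7} = \left(- \frac{1}{7}\right) 1 = - \frac{1}{7}$)
$m = \frac{1}{7}$ ($m = \left(-1\right) \left(- \frac{1}{7}\right) = \frac{1}{7} \approx 0.14286$)
$j = \frac{441820}{25763}$ ($j = \frac{-441549 - 271}{168610 - 194373} = \frac{-441549 - 271}{-25763} = \left(-441820\right) \left(- \frac{1}{25763}\right) = \frac{441820}{25763} \approx 17.149$)
$\frac{m}{j} = \frac{1}{7 \cdot \frac{441820}{25763}} = \frac{1}{7} \cdot \frac{25763}{441820} = \frac{25763}{3092740}$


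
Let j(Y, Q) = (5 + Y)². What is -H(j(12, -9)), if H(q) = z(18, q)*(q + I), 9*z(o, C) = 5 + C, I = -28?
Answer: -8526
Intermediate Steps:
z(o, C) = 5/9 + C/9 (z(o, C) = (5 + C)/9 = 5/9 + C/9)
H(q) = (-28 + q)*(5/9 + q/9) (H(q) = (5/9 + q/9)*(q - 28) = (5/9 + q/9)*(-28 + q) = (-28 + q)*(5/9 + q/9))
-H(j(12, -9)) = -(-28 + (5 + 12)²)*(5 + (5 + 12)²)/9 = -(-28 + 17²)*(5 + 17²)/9 = -(-28 + 289)*(5 + 289)/9 = -261*294/9 = -1*8526 = -8526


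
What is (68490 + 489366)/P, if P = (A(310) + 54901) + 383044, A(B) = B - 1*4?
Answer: 557856/438251 ≈ 1.2729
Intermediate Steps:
A(B) = -4 + B (A(B) = B - 4 = -4 + B)
P = 438251 (P = ((-4 + 310) + 54901) + 383044 = (306 + 54901) + 383044 = 55207 + 383044 = 438251)
(68490 + 489366)/P = (68490 + 489366)/438251 = 557856*(1/438251) = 557856/438251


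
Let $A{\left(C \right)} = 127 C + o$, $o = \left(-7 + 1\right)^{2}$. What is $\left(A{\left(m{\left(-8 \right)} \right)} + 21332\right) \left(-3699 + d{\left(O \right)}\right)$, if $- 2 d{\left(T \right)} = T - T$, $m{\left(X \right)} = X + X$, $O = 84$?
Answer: $-71523864$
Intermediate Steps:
$m{\left(X \right)} = 2 X$
$o = 36$ ($o = \left(-6\right)^{2} = 36$)
$d{\left(T \right)} = 0$ ($d{\left(T \right)} = - \frac{T - T}{2} = \left(- \frac{1}{2}\right) 0 = 0$)
$A{\left(C \right)} = 36 + 127 C$ ($A{\left(C \right)} = 127 C + 36 = 36 + 127 C$)
$\left(A{\left(m{\left(-8 \right)} \right)} + 21332\right) \left(-3699 + d{\left(O \right)}\right) = \left(\left(36 + 127 \cdot 2 \left(-8\right)\right) + 21332\right) \left(-3699 + 0\right) = \left(\left(36 + 127 \left(-16\right)\right) + 21332\right) \left(-3699\right) = \left(\left(36 - 2032\right) + 21332\right) \left(-3699\right) = \left(-1996 + 21332\right) \left(-3699\right) = 19336 \left(-3699\right) = -71523864$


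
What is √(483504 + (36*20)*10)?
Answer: 4*√30669 ≈ 700.50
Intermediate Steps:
√(483504 + (36*20)*10) = √(483504 + 720*10) = √(483504 + 7200) = √490704 = 4*√30669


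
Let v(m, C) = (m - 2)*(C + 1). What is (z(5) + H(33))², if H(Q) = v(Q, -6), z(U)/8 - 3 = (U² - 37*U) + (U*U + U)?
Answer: 1371241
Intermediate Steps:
v(m, C) = (1 + C)*(-2 + m) (v(m, C) = (-2 + m)*(1 + C) = (1 + C)*(-2 + m))
z(U) = 24 - 288*U + 16*U² (z(U) = 24 + 8*((U² - 37*U) + (U*U + U)) = 24 + 8*((U² - 37*U) + (U² + U)) = 24 + 8*((U² - 37*U) + (U + U²)) = 24 + 8*(-36*U + 2*U²) = 24 + (-288*U + 16*U²) = 24 - 288*U + 16*U²)
H(Q) = 10 - 5*Q (H(Q) = -2 + Q - 2*(-6) - 6*Q = -2 + Q + 12 - 6*Q = 10 - 5*Q)
(z(5) + H(33))² = ((24 - 288*5 + 16*5²) + (10 - 5*33))² = ((24 - 1440 + 16*25) + (10 - 165))² = ((24 - 1440 + 400) - 155)² = (-1016 - 155)² = (-1171)² = 1371241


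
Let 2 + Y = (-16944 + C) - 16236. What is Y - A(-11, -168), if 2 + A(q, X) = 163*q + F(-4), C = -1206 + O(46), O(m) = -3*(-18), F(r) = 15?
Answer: -32554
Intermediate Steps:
O(m) = 54
C = -1152 (C = -1206 + 54 = -1152)
Y = -34334 (Y = -2 + ((-16944 - 1152) - 16236) = -2 + (-18096 - 16236) = -2 - 34332 = -34334)
A(q, X) = 13 + 163*q (A(q, X) = -2 + (163*q + 15) = -2 + (15 + 163*q) = 13 + 163*q)
Y - A(-11, -168) = -34334 - (13 + 163*(-11)) = -34334 - (13 - 1793) = -34334 - 1*(-1780) = -34334 + 1780 = -32554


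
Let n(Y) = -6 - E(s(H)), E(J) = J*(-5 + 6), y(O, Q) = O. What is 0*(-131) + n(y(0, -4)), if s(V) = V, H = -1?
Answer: -5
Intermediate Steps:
E(J) = J (E(J) = J*1 = J)
n(Y) = -5 (n(Y) = -6 - 1*(-1) = -6 + 1 = -5)
0*(-131) + n(y(0, -4)) = 0*(-131) - 5 = 0 - 5 = -5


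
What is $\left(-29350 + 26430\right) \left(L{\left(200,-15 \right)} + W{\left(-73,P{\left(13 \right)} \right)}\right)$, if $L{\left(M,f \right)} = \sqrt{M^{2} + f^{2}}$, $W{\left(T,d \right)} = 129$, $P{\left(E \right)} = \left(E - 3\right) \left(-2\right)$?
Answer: $-376680 - 14600 \sqrt{1609} \approx -9.6232 \cdot 10^{5}$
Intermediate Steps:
$P{\left(E \right)} = 6 - 2 E$ ($P{\left(E \right)} = \left(-3 + E\right) \left(-2\right) = 6 - 2 E$)
$\left(-29350 + 26430\right) \left(L{\left(200,-15 \right)} + W{\left(-73,P{\left(13 \right)} \right)}\right) = \left(-29350 + 26430\right) \left(\sqrt{200^{2} + \left(-15\right)^{2}} + 129\right) = - 2920 \left(\sqrt{40000 + 225} + 129\right) = - 2920 \left(\sqrt{40225} + 129\right) = - 2920 \left(5 \sqrt{1609} + 129\right) = - 2920 \left(129 + 5 \sqrt{1609}\right) = -376680 - 14600 \sqrt{1609}$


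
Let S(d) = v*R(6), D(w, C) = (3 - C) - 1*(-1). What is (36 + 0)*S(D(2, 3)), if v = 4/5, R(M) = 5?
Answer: 144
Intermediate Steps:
v = 4/5 (v = 4*(1/5) = 4/5 ≈ 0.80000)
D(w, C) = 4 - C (D(w, C) = (3 - C) + 1 = 4 - C)
S(d) = 4 (S(d) = (4/5)*5 = 4)
(36 + 0)*S(D(2, 3)) = (36 + 0)*4 = 36*4 = 144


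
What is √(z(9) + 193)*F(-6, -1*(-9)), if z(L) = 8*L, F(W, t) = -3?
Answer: -3*√265 ≈ -48.836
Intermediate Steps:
√(z(9) + 193)*F(-6, -1*(-9)) = √(8*9 + 193)*(-3) = √(72 + 193)*(-3) = √265*(-3) = -3*√265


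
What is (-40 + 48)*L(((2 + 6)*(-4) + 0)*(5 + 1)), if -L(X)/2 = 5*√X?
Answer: -640*I*√3 ≈ -1108.5*I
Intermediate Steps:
L(X) = -10*√X
(-40 + 48)*L(((2 + 6)*(-4) + 0)*(5 + 1)) = (-40 + 48)*(-10*√(5 + 1)*√((2 + 6)*(-4) + 0)) = 8*(-10*√6*√(8*(-4) + 0)) = 8*(-10*√6*√(-32 + 0)) = 8*(-10*8*I*√3) = 8*(-80*I*√3) = -640*I*√3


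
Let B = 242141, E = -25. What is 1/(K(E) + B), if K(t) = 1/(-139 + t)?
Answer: 164/39711123 ≈ 4.1298e-6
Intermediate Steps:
1/(K(E) + B) = 1/(1/(-139 - 25) + 242141) = 1/(1/(-164) + 242141) = 1/(-1/164 + 242141) = 1/(39711123/164) = 164/39711123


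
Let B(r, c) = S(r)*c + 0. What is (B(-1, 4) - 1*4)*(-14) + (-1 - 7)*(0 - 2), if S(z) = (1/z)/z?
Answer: 16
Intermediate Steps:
S(z) = z**(-2) (S(z) = 1/(z*z) = z**(-2))
B(r, c) = c/r**2 (B(r, c) = c/r**2 + 0 = c/r**2)
(B(-1, 4) - 1*4)*(-14) + (-1 - 7)*(0 - 2) = (4/(-1)**2 - 1*4)*(-14) + (-1 - 7)*(0 - 2) = (4*1 - 4)*(-14) - 8*(-2) = (4 - 4)*(-14) + 16 = 0*(-14) + 16 = 0 + 16 = 16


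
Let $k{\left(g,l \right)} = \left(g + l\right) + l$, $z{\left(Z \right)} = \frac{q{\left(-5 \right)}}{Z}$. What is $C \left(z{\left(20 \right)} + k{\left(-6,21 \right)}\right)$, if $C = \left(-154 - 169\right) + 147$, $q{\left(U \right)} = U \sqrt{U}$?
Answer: $-6336 + 44 i \sqrt{5} \approx -6336.0 + 98.387 i$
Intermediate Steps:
$q{\left(U \right)} = U^{\frac{3}{2}}$
$z{\left(Z \right)} = - \frac{5 i \sqrt{5}}{Z}$ ($z{\left(Z \right)} = \frac{\left(-5\right)^{\frac{3}{2}}}{Z} = \frac{\left(-5\right) i \sqrt{5}}{Z} = - \frac{5 i \sqrt{5}}{Z}$)
$C = -176$ ($C = -323 + 147 = -176$)
$k{\left(g,l \right)} = g + 2 l$
$C \left(z{\left(20 \right)} + k{\left(-6,21 \right)}\right) = - 176 \left(- \frac{5 i \sqrt{5}}{20} + \left(-6 + 2 \cdot 21\right)\right) = - 176 \left(\left(-5\right) i \sqrt{5} \cdot \frac{1}{20} + \left(-6 + 42\right)\right) = - 176 \left(- \frac{i \sqrt{5}}{4} + 36\right) = - 176 \left(36 - \frac{i \sqrt{5}}{4}\right) = -6336 + 44 i \sqrt{5}$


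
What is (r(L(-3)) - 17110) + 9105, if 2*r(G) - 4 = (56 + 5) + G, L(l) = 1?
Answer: -7972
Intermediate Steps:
r(G) = 65/2 + G/2 (r(G) = 2 + ((56 + 5) + G)/2 = 2 + (61 + G)/2 = 2 + (61/2 + G/2) = 65/2 + G/2)
(r(L(-3)) - 17110) + 9105 = ((65/2 + (1/2)*1) - 17110) + 9105 = ((65/2 + 1/2) - 17110) + 9105 = (33 - 17110) + 9105 = -17077 + 9105 = -7972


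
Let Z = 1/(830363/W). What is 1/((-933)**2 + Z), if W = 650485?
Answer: 830363/722822507992 ≈ 1.1488e-6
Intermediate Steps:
Z = 650485/830363 (Z = 1/(830363/650485) = 650485/830363 ≈ 0.78337)
1/((-933)**2 + Z) = 1/((-933)**2 + 650485/830363) = 1/(870489 + 650485/830363) = 1/(722822507992/830363) = 830363/722822507992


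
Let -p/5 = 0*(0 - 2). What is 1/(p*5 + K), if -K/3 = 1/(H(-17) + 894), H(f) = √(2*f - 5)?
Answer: -298 - I*√39/3 ≈ -298.0 - 2.0817*I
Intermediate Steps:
p = 0 (p = -0*(0 - 2) = -0*(-2) = -5*0 = 0)
H(f) = √(-5 + 2*f)
K = -3/(894 + I*√39) (K = -3/(√(-5 + 2*(-17)) + 894) = -3/(√(-5 - 34) + 894) = -3/(√(-39) + 894) = -3/(I*√39 + 894) = -3/(894 + I*√39) ≈ -0.0033555 + 2.344e-5*I)
1/(p*5 + K) = 1/(0*5 + (-894/266425 + I*√39/266425)) = 1/(0 + (-894/266425 + I*√39/266425)) = 1/(-894/266425 + I*√39/266425)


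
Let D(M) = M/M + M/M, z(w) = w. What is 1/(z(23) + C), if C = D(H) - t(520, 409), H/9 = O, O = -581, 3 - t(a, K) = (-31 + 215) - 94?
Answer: 1/112 ≈ 0.0089286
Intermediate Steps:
t(a, K) = -87 (t(a, K) = 3 - ((-31 + 215) - 94) = 3 - (184 - 94) = 3 - 1*90 = 3 - 90 = -87)
H = -5229 (H = 9*(-581) = -5229)
D(M) = 2 (D(M) = 1 + 1 = 2)
C = 89 (C = 2 - 1*(-87) = 2 + 87 = 89)
1/(z(23) + C) = 1/(23 + 89) = 1/112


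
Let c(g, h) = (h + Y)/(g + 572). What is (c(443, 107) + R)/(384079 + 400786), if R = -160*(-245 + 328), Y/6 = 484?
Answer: -13476189/796637975 ≈ -0.016916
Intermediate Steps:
Y = 2904 (Y = 6*484 = 2904)
c(g, h) = (2904 + h)/(572 + g) (c(g, h) = (h + 2904)/(g + 572) = (2904 + h)/(572 + g))
R = -13280 (R = -160*83 = -13280)
(c(443, 107) + R)/(384079 + 400786) = ((2904 + 107)/(572 + 443) - 13280)/(384079 + 400786) = (3011/1015 - 13280)/784865 = ((1/1015)*3011 - 13280)*(1/784865) = (3011/1015 - 13280)*(1/784865) = -13476189/1015*1/784865 = -13476189/796637975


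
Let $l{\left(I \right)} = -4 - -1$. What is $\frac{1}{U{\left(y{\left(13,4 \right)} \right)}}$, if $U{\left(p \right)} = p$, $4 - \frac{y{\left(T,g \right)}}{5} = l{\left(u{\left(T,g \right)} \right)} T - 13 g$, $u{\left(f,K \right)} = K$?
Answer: $\frac{1}{475} \approx 0.0021053$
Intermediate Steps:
$l{\left(I \right)} = -3$ ($l{\left(I \right)} = -4 + 1 = -3$)
$y{\left(T,g \right)} = 20 + 15 T + 65 g$ ($y{\left(T,g \right)} = 20 - 5 \left(- 3 T - 13 g\right) = 20 - 5 \left(- 13 g - 3 T\right) = 20 + \left(15 T + 65 g\right) = 20 + 15 T + 65 g$)
$\frac{1}{U{\left(y{\left(13,4 \right)} \right)}} = \frac{1}{20 + 15 \cdot 13 + 65 \cdot 4} = \frac{1}{20 + 195 + 260} = \frac{1}{475}$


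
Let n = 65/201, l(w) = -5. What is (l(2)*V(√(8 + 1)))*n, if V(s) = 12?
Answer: -1300/67 ≈ -19.403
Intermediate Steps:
n = 65/201 (n = 65*(1/201) = 65/201 ≈ 0.32338)
(l(2)*V(√(8 + 1)))*n = -5*12*(65/201) = -60*65/201 = -1300/67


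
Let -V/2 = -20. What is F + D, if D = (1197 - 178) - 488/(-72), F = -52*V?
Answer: -9488/9 ≈ -1054.2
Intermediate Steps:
V = 40 (V = -2*(-20) = 40)
F = -2080 (F = -52*40 = -2080)
D = 9232/9 (D = 1019 - 488*(-1/72) = 1019 + 61/9 = 9232/9 ≈ 1025.8)
F + D = -2080 + 9232/9 = -9488/9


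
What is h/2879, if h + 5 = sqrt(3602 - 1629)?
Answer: -5/2879 + sqrt(1973)/2879 ≈ 0.013692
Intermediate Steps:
h = -5 + sqrt(1973) (h = -5 + sqrt(3602 - 1629) = -5 + sqrt(1973) ≈ 39.418)
h/2879 = (-5 + sqrt(1973))/2879 = (-5 + sqrt(1973))*(1/2879) = -5/2879 + sqrt(1973)/2879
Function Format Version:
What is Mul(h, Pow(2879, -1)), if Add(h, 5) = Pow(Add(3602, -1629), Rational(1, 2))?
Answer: Add(Rational(-5, 2879), Mul(Rational(1, 2879), Pow(1973, Rational(1, 2)))) ≈ 0.013692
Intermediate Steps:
h = Add(-5, Pow(1973, Rational(1, 2))) (h = Add(-5, Pow(Add(3602, -1629), Rational(1, 2))) = Add(-5, Pow(1973, Rational(1, 2))) ≈ 39.418)
Mul(h, Pow(2879, -1)) = Mul(Add(-5, Pow(1973, Rational(1, 2))), Pow(2879, -1)) = Mul(Add(-5, Pow(1973, Rational(1, 2))), Rational(1, 2879)) = Add(Rational(-5, 2879), Mul(Rational(1, 2879), Pow(1973, Rational(1, 2))))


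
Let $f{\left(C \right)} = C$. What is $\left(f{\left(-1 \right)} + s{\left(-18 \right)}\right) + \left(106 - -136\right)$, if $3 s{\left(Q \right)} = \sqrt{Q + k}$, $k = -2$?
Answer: $241 + \frac{2 i \sqrt{5}}{3} \approx 241.0 + 1.4907 i$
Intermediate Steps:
$s{\left(Q \right)} = \frac{\sqrt{-2 + Q}}{3}$ ($s{\left(Q \right)} = \frac{\sqrt{Q - 2}}{3} = \frac{\sqrt{-2 + Q}}{3}$)
$\left(f{\left(-1 \right)} + s{\left(-18 \right)}\right) + \left(106 - -136\right) = \left(-1 + \frac{\sqrt{-2 - 18}}{3}\right) + \left(106 - -136\right) = \left(-1 + \frac{\sqrt{-20}}{3}\right) + \left(106 + 136\right) = \left(-1 + \frac{2 i \sqrt{5}}{3}\right) + 242 = 241 + \frac{2 i \sqrt{5}}{3}$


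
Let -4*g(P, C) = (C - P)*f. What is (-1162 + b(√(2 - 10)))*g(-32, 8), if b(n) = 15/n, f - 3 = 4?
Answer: 81340 + 525*I*√2/2 ≈ 81340.0 + 371.23*I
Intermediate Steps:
f = 7 (f = 3 + 4 = 7)
g(P, C) = -7*C/4 + 7*P/4 (g(P, C) = -(C - P)*7/4 = -(-7*P + 7*C)/4 = -7*C/4 + 7*P/4)
(-1162 + b(√(2 - 10)))*g(-32, 8) = (-1162 + 15/(√(2 - 10)))*(-7/4*8 + (7/4)*(-32)) = (-1162 + 15/(√(-8)))*(-14 - 56) = (-1162 + 15/((2*I*√2)))*(-70) = (-1162 + 15*(-I*√2/4))*(-70) = (-1162 - 15*I*√2/4)*(-70) = 81340 + 525*I*√2/2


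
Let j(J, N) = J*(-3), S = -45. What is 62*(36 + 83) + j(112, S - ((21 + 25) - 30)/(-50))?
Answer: 7042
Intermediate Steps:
j(J, N) = -3*J
62*(36 + 83) + j(112, S - ((21 + 25) - 30)/(-50)) = 62*(36 + 83) - 3*112 = 62*119 - 336 = 7378 - 336 = 7042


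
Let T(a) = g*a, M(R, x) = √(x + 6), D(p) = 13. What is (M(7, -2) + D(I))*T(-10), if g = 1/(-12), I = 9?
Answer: 25/2 ≈ 12.500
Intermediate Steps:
M(R, x) = √(6 + x)
g = -1/12 ≈ -0.083333
T(a) = -a/12
(M(7, -2) + D(I))*T(-10) = (√(6 - 2) + 13)*(-1/12*(-10)) = (√4 + 13)*(⅚) = (2 + 13)*(⅚) = 15*(⅚) = 25/2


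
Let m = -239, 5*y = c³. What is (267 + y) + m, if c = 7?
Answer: 483/5 ≈ 96.600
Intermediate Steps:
y = 343/5 (y = (⅕)*7³ = (⅕)*343 = 343/5 ≈ 68.600)
(267 + y) + m = (267 + 343/5) - 239 = 1678/5 - 239 = 483/5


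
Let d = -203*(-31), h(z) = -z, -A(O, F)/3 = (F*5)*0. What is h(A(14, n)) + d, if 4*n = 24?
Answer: 6293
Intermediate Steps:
n = 6 (n = (1/4)*24 = 6)
A(O, F) = 0 (A(O, F) = -3*F*5*0 = -3*5*F*0 = -3*0 = 0)
d = 6293
h(A(14, n)) + d = -1*0 + 6293 = 0 + 6293 = 6293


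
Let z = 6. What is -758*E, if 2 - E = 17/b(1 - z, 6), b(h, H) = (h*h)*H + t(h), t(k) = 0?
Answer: -107257/75 ≈ -1430.1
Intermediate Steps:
b(h, H) = H*h² (b(h, H) = (h*h)*H + 0 = h²*H + 0 = H*h² + 0 = H*h²)
E = 283/150 (E = 2 - 17/(6*(1 - 1*6)²) = 2 - 17/(6*(1 - 6)²) = 2 - 17/(6*(-5)²) = 2 - 17/(6*25) = 2 - 17/150 = 283/150 ≈ 1.8867)
-758*E = -758*283/150 = -107257/75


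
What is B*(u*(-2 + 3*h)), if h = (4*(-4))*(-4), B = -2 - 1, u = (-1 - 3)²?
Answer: -9120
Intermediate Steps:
u = 16 (u = (-4)² = 16)
B = -3
h = 64 (h = -16*(-4) = 64)
B*(u*(-2 + 3*h)) = -48*(-2 + 3*64) = -48*(-2 + 192) = -48*190 = -3*3040 = -9120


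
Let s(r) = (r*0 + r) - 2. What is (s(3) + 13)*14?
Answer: 196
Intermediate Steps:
s(r) = -2 + r (s(r) = (0 + r) - 2 = r - 2 = -2 + r)
(s(3) + 13)*14 = ((-2 + 3) + 13)*14 = (1 + 13)*14 = 14*14 = 196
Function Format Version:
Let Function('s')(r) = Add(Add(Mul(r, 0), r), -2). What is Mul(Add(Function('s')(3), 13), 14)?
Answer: 196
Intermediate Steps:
Function('s')(r) = Add(-2, r) (Function('s')(r) = Add(Add(0, r), -2) = Add(r, -2) = Add(-2, r))
Mul(Add(Function('s')(3), 13), 14) = Mul(Add(Add(-2, 3), 13), 14) = Mul(Add(1, 13), 14) = Mul(14, 14) = 196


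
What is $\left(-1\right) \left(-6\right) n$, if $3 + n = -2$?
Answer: $-30$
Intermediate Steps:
$n = -5$ ($n = -3 - 2 = -5$)
$\left(-1\right) \left(-6\right) n = \left(-1\right) \left(-6\right) \left(-5\right) = 6 \left(-5\right) = -30$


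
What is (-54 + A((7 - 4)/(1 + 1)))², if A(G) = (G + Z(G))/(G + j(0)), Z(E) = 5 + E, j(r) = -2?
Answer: 4900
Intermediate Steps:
A(G) = (5 + 2*G)/(-2 + G) (A(G) = (G + (5 + G))/(G - 2) = (5 + 2*G)/(-2 + G))
(-54 + A((7 - 4)/(1 + 1)))² = (-54 + (5 + 2*((7 - 4)/(1 + 1)))/(-2 + (7 - 4)/(1 + 1)))² = (-54 + (5 + 2*(3/2))/(-2 + 3/2))² = (-54 + (5 + 3)/(-½))² = (-54 - 2*8)² = (-54 - 16)² = (-70)² = 4900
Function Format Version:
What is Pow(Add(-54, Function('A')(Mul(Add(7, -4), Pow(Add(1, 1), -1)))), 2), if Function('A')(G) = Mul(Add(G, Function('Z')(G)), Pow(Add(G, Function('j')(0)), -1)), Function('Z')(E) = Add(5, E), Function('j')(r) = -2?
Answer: 4900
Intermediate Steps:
Function('A')(G) = Mul(Pow(Add(-2, G), -1), Add(5, Mul(2, G))) (Function('A')(G) = Mul(Add(G, Add(5, G)), Pow(Add(G, -2), -1)) = Mul(Add(5, Mul(2, G)), Pow(Add(-2, G), -1)) = Mul(Pow(Add(-2, G), -1), Add(5, Mul(2, G))))
Pow(Add(-54, Function('A')(Mul(Add(7, -4), Pow(Add(1, 1), -1)))), 2) = Pow(Add(-54, Mul(Pow(Add(-2, Mul(Add(7, -4), Pow(Add(1, 1), -1))), -1), Add(5, Mul(2, Mul(Add(7, -4), Pow(Add(1, 1), -1)))))), 2) = Pow(Add(-54, Mul(Pow(Add(-2, Mul(3, Pow(2, -1))), -1), Add(5, Mul(2, Mul(3, Pow(2, -1)))))), 2) = Pow(Add(-54, Mul(Pow(Add(-2, Mul(3, Rational(1, 2))), -1), Add(5, Mul(2, Mul(3, Rational(1, 2)))))), 2) = Pow(Add(-54, Mul(Pow(Add(-2, Rational(3, 2)), -1), Add(5, Mul(2, Rational(3, 2))))), 2) = Pow(Add(-54, Mul(Pow(Rational(-1, 2), -1), Add(5, 3))), 2) = Pow(Add(-54, Mul(-2, 8)), 2) = Pow(Add(-54, -16), 2) = Pow(-70, 2) = 4900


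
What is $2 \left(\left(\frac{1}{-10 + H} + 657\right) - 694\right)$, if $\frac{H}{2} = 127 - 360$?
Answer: $- \frac{17613}{238} \approx -74.004$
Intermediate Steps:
$H = -466$ ($H = 2 \left(127 - 360\right) = 2 \left(-233\right) = -466$)
$2 \left(\left(\frac{1}{-10 + H} + 657\right) - 694\right) = 2 \left(\left(\frac{1}{-10 - 466} + 657\right) - 694\right) = 2 \left(\left(\frac{1}{-476} + 657\right) - 694\right) = 2 \left(\left(- \frac{1}{476} + 657\right) - 694\right) = 2 \left(\frac{312731}{476} - 694\right) = 2 \left(- \frac{17613}{476}\right) = - \frac{17613}{238}$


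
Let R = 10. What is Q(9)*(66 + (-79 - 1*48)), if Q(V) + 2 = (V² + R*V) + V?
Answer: -10858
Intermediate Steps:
Q(V) = -2 + V² + 11*V (Q(V) = -2 + ((V² + 10*V) + V) = -2 + (V² + 11*V) = -2 + V² + 11*V)
Q(9)*(66 + (-79 - 1*48)) = (-2 + 9² + 11*9)*(66 + (-79 - 1*48)) = (-2 + 81 + 99)*(66 + (-79 - 48)) = 178*(66 - 127) = 178*(-61) = -10858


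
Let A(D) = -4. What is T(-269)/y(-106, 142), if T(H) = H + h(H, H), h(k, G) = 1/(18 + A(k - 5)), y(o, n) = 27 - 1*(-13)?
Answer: -753/112 ≈ -6.7232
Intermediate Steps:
y(o, n) = 40 (y(o, n) = 27 + 13 = 40)
h(k, G) = 1/14 (h(k, G) = 1/(18 - 4) = 1/14)
T(H) = 1/14 + H (T(H) = H + 1/14 = 1/14 + H)
T(-269)/y(-106, 142) = (1/14 - 269)/40 = -3765/14*1/40 = -753/112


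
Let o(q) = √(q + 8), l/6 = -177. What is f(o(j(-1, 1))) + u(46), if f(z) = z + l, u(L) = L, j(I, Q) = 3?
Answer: -1016 + √11 ≈ -1012.7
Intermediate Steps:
l = -1062 (l = 6*(-177) = -1062)
o(q) = √(8 + q)
f(z) = -1062 + z (f(z) = z - 1062 = -1062 + z)
f(o(j(-1, 1))) + u(46) = (-1062 + √(8 + 3)) + 46 = (-1062 + √11) + 46 = -1016 + √11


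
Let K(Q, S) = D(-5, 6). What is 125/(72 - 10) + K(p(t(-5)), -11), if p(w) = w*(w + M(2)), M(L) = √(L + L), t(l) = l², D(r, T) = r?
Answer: -185/62 ≈ -2.9839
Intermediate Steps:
M(L) = √2*√L (M(L) = √(2*L) = √2*√L)
p(w) = w*(2 + w) (p(w) = w*(w + √2*√2) = w*(w + 2) = w*(2 + w))
K(Q, S) = -5
125/(72 - 10) + K(p(t(-5)), -11) = 125/(72 - 10) - 5 = 125/62 - 5 = -185/62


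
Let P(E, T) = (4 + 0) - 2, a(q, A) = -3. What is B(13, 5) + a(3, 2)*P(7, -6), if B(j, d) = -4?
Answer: -10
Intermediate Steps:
P(E, T) = 2 (P(E, T) = 4 - 2 = 2)
B(13, 5) + a(3, 2)*P(7, -6) = -4 - 3*2 = -4 - 6 = -10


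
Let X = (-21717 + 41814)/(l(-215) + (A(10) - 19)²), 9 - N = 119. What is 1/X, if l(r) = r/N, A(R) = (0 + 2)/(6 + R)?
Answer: 252187/14148288 ≈ 0.017825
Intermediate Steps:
N = -110 (N = 9 - 1*119 = 9 - 119 = -110)
A(R) = 2/(6 + R)
l(r) = -r/110 (l(r) = r/(-110) = r*(-1/110) = -r/110)
X = 14148288/252187 (X = (-21717 + 41814)/(-1/110*(-215) + (2/(6 + 10) - 19)²) = 20097/(43/22 + (2/16 - 19)²) = 20097/(43/22 + (2*(1/16) - 19)²) = 20097/(43/22 + (⅛ - 19)²) = 20097/(43/22 + (-151/8)²) = 20097/(43/22 + 22801/64) = 20097/(252187/704) = 20097*(704/252187) = 14148288/252187 ≈ 56.102)
1/X = 1/(14148288/252187) = 252187/14148288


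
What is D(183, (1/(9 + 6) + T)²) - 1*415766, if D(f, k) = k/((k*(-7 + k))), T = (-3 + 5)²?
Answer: -892233611/2146 ≈ -4.1577e+5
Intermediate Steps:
T = 4 (T = 2² = 4)
D(f, k) = 1/(-7 + k) (D(f, k) = k*(1/(k*(-7 + k))) = 1/(-7 + k))
D(183, (1/(9 + 6) + T)²) - 1*415766 = 1/(-7 + (1/(9 + 6) + 4)²) - 1*415766 = 1/(-7 + (1/15 + 4)²) - 415766 = 1/(-7 + (61/15)²) - 415766 = 1/(-7 + 3721/225) - 415766 = 1/(2146/225) - 415766 = 225/2146 - 415766 = -892233611/2146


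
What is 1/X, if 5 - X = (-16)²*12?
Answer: -1/3067 ≈ -0.00032605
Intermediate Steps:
X = -3067 (X = 5 - (-16)²*12 = 5 - 256*12 = 5 - 1*3072 = 5 - 3072 = -3067)
1/X = 1/(-3067) = -1/3067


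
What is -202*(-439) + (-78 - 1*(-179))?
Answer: 88779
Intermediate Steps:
-202*(-439) + (-78 - 1*(-179)) = 88678 + (-78 + 179) = 88678 + 101 = 88779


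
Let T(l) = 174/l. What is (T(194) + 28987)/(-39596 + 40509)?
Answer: 2811826/88561 ≈ 31.750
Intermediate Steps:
(T(194) + 28987)/(-39596 + 40509) = (174/194 + 28987)/(-39596 + 40509) = (174*(1/194) + 28987)/913 = (87/97 + 28987)*(1/913) = (2811826/97)*(1/913) = 2811826/88561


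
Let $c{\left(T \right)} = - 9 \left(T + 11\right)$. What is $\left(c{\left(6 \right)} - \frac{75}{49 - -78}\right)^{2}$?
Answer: $\frac{380484036}{16129} \approx 23590.0$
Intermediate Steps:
$c{\left(T \right)} = -99 - 9 T$ ($c{\left(T \right)} = - 9 \left(11 + T\right) = -99 - 9 T$)
$\left(c{\left(6 \right)} - \frac{75}{49 - -78}\right)^{2} = \left(\left(-99 - 54\right) - \frac{75}{49 - -78}\right)^{2} = \left(\left(-99 - 54\right) - \frac{75}{49 + 78}\right)^{2} = \left(-153 - \frac{75}{127}\right)^{2} = \left(- \frac{19506}{127}\right)^{2} = \frac{380484036}{16129}$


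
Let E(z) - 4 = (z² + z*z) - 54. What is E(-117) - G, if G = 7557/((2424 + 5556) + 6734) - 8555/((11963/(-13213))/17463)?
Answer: -4148595414266375/25146226 ≈ -1.6498e+8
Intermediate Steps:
E(z) = -50 + 2*z² (E(z) = 4 + ((z² + z*z) - 54) = 4 + ((z² + z²) - 54) = 4 + (2*z² - 54) = 4 + (-54 + 2*z²) = -50 + 2*z²)
G = 4149282610330503/25146226 (G = 7557/(7980 + 6734) - 8555/((11963*(-1/13213))*(1/17463)) = 7557/14714 - 8555/((-11963/13213*1/17463)) = 7557*(1/14714) - 8555/(-11963/230738619) = 7557/14714 - 8555*(-230738619/11963) = 7557/14714 + 1973968885545/11963 = 4149282610330503/25146226 ≈ 1.6501e+8)
E(-117) - G = (-50 + 2*(-117)²) - 1*4149282610330503/25146226 = (-50 + 2*13689) - 4149282610330503/25146226 = (-50 + 27378) - 4149282610330503/25146226 = 27328 - 4149282610330503/25146226 = -4148595414266375/25146226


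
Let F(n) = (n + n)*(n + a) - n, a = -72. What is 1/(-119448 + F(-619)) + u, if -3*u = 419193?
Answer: -102929906798/736629 ≈ -1.3973e+5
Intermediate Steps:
u = -139731 (u = -1/3*419193 = -139731)
F(n) = -n + 2*n*(-72 + n) (F(n) = (n + n)*(n - 72) - n = (2*n)*(-72 + n) - n = 2*n*(-72 + n) - n = -n + 2*n*(-72 + n))
1/(-119448 + F(-619)) + u = 1/(-119448 - 619*(-145 + 2*(-619))) - 139731 = 1/(-119448 - 619*(-145 - 1238)) - 139731 = 1/(-119448 - 619*(-1383)) - 139731 = 1/(-119448 + 856077) - 139731 = 1/736629 - 139731 = -102929906798/736629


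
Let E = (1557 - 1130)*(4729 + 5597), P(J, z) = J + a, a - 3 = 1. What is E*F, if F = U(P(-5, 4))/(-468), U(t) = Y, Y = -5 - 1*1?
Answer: 734867/13 ≈ 56528.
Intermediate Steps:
a = 4 (a = 3 + 1 = 4)
P(J, z) = 4 + J (P(J, z) = J + 4 = 4 + J)
Y = -6 (Y = -5 - 1 = -6)
U(t) = -6
E = 4409202 (E = 427*10326 = 4409202)
F = 1/78 (F = -6/(-468) = -6*(-1/468) = 1/78 ≈ 0.012821)
E*F = 4409202*(1/78) = 734867/13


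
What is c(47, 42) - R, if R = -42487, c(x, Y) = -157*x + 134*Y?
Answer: 40736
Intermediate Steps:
c(47, 42) - R = (-157*47 + 134*42) - 1*(-42487) = (-7379 + 5628) + 42487 = -1751 + 42487 = 40736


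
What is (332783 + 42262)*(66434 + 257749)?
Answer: 121583213235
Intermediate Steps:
(332783 + 42262)*(66434 + 257749) = 375045*324183 = 121583213235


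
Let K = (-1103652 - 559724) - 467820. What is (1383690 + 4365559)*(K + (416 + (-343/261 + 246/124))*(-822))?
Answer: -38356487398566425/2697 ≈ -1.4222e+13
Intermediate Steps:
K = -2131196 (K = -1663376 - 467820 = -2131196)
(1383690 + 4365559)*(K + (416 + (-343/261 + 246/124))*(-822)) = (1383690 + 4365559)*(-2131196 + (416 + (-343/261 + 246/124))*(-822)) = 5749249*(-2131196 + (416 + (-343*1/261 + 246*(1/124)))*(-822)) = 5749249*(-2131196 + (416 + (-343/261 + 123/62))*(-822)) = 5749249*(-2131196 + (416 + 10837/16182)*(-822)) = 5749249*(-2131196 + (6742549/16182)*(-822)) = 5749249*(-2131196 - 923729213/2697) = 5749249*(-6671564825/2697) = -38356487398566425/2697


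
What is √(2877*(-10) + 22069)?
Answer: I*√6701 ≈ 81.86*I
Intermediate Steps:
√(2877*(-10) + 22069) = √(-28770 + 22069) = √(-6701) = I*√6701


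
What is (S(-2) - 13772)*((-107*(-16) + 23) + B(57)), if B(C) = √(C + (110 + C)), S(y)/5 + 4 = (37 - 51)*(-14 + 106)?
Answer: -35102520 - 80928*√14 ≈ -3.5405e+7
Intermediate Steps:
S(y) = -6460 (S(y) = -20 + 5*((37 - 51)*(-14 + 106)) = -20 + 5*(-14*92) = -20 + 5*(-1288) = -20 - 6440 = -6460)
B(C) = √(110 + 2*C)
(S(-2) - 13772)*((-107*(-16) + 23) + B(57)) = (-6460 - 13772)*((-107*(-16) + 23) + √(110 + 2*57)) = -20232*((1712 + 23) + √(110 + 114)) = -20232*(1735 + √224) = -20232*(1735 + 4*√14) = -35102520 - 80928*√14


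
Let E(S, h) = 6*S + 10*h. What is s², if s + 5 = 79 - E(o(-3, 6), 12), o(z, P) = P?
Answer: 6724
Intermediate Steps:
s = -82 (s = -5 + (79 - (6*6 + 10*12)) = -5 + (79 - (36 + 120)) = -5 + (79 - 1*156) = -5 + (79 - 156) = -5 - 77 = -82)
s² = (-82)² = 6724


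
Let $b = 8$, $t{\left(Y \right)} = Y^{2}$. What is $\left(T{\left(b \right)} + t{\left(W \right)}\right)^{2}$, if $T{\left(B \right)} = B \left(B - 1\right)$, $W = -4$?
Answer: $5184$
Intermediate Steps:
$T{\left(B \right)} = B \left(-1 + B\right)$
$\left(T{\left(b \right)} + t{\left(W \right)}\right)^{2} = \left(8 \left(-1 + 8\right) + \left(-4\right)^{2}\right)^{2} = \left(8 \cdot 7 + 16\right)^{2} = \left(56 + 16\right)^{2} = 72^{2} = 5184$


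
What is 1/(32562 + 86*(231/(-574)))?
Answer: 41/1333623 ≈ 3.0743e-5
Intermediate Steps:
1/(32562 + 86*(231/(-574))) = 1/(32562 + 86*(231*(-1/574))) = 1/(32562 + 86*(-33/82)) = 1/(32562 - 1419/41) = 1/(1333623/41) = 41/1333623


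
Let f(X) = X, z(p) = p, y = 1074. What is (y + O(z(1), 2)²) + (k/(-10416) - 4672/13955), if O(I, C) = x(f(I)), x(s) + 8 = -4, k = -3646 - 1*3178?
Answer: 22136162051/18169410 ≈ 1218.3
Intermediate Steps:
k = -6824 (k = -3646 - 3178 = -6824)
x(s) = -12 (x(s) = -8 - 4 = -12)
O(I, C) = -12
(y + O(z(1), 2)²) + (k/(-10416) - 4672/13955) = (1074 + (-12)²) + (-6824/(-10416) - 4672/13955) = (1074 + 144) + (-6824*(-1/10416) - 4672*1/13955) = 1218 + (853/1302 - 4672/13955) = 1218 + 5820671/18169410 = 22136162051/18169410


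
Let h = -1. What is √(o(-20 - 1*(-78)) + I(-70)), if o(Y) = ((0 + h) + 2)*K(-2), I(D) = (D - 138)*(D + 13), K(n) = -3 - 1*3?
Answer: 5*√474 ≈ 108.86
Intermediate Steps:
K(n) = -6 (K(n) = -3 - 3 = -6)
I(D) = (-138 + D)*(13 + D)
o(Y) = -6 (o(Y) = ((0 - 1) + 2)*(-6) = (-1 + 2)*(-6) = 1*(-6) = -6)
√(o(-20 - 1*(-78)) + I(-70)) = √(-6 + (-1794 + (-70)² - 125*(-70))) = √(-6 + (-1794 + 4900 + 8750)) = √(-6 + 11856) = √11850 = 5*√474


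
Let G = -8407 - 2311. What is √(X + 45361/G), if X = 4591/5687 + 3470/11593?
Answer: I*√12898450185114016092466/64239201158 ≈ 1.7679*I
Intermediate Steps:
G = -10718
X = 72957353/65929391 (X = 4591*(1/5687) + 3470*(1/11593) = 4591/5687 + 3470/11593 = 72957353/65929391 ≈ 1.1066)
√(X + 45361/G) = √(72957353/65929391 + 45361/(-10718)) = √(72957353/65929391 + 45361*(-1/10718)) = √(72957353/65929391 - 45361/10718) = √(-2208666195697/706631212738) = I*√12898450185114016092466/64239201158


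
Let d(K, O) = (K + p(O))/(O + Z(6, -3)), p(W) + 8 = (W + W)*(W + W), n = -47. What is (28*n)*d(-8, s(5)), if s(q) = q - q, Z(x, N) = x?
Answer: 10528/3 ≈ 3509.3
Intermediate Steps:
p(W) = -8 + 4*W**2 (p(W) = -8 + (W + W)*(W + W) = -8 + (2*W)*(2*W) = -8 + 4*W**2)
s(q) = 0
d(K, O) = (-8 + K + 4*O**2)/(6 + O) (d(K, O) = (K + (-8 + 4*O**2))/(O + 6) = (-8 + K + 4*O**2)/(6 + O))
(28*n)*d(-8, s(5)) = (28*(-47))*((-8 - 8 + 4*0**2)/(6 + 0)) = -1316*(-8 - 8 + 4*0)/6 = -658*(-8 - 8 + 0)/3 = -658*(-16)/3 = -1316*(-8/3) = 10528/3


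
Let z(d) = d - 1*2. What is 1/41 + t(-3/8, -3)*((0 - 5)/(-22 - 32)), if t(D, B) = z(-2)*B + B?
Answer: 211/246 ≈ 0.85772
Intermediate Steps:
z(d) = -2 + d (z(d) = d - 2 = -2 + d)
t(D, B) = -3*B (t(D, B) = (-2 - 2)*B + B = -4*B + B = -3*B)
1/41 + t(-3/8, -3)*((0 - 5)/(-22 - 32)) = 1/41 + (-3*(-3))*((0 - 5)/(-22 - 32)) = 1/41 + 9*(-5/(-54)) = 1/41 + 9*(-5*(-1/54)) = 1/41 + 9*(5/54) = 1/41 + ⅚ = 211/246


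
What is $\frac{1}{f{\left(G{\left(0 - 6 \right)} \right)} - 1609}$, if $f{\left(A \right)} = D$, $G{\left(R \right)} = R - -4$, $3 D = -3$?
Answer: $- \frac{1}{1610} \approx -0.00062112$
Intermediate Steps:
$D = -1$ ($D = \frac{1}{3} \left(-3\right) = -1$)
$G{\left(R \right)} = 4 + R$ ($G{\left(R \right)} = R + 4 = 4 + R$)
$f{\left(A \right)} = -1$
$\frac{1}{f{\left(G{\left(0 - 6 \right)} \right)} - 1609} = \frac{1}{-1 - 1609} = \frac{1}{-1610} = - \frac{1}{1610}$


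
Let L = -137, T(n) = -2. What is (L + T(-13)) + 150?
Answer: 11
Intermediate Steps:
(L + T(-13)) + 150 = (-137 - 2) + 150 = -139 + 150 = 11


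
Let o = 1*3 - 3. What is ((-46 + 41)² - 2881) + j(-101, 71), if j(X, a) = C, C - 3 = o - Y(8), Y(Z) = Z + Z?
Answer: -2869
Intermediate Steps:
o = 0 (o = 3 - 3 = 0)
Y(Z) = 2*Z
C = -13 (C = 3 + (0 - 2*8) = 3 + (0 - 1*16) = 3 + (0 - 16) = 3 - 16 = -13)
j(X, a) = -13
((-46 + 41)² - 2881) + j(-101, 71) = ((-46 + 41)² - 2881) - 13 = ((-5)² - 2881) - 13 = (25 - 2881) - 13 = -2856 - 13 = -2869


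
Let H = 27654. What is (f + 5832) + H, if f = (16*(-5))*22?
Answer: 31726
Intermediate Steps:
f = -1760 (f = -80*22 = -1760)
(f + 5832) + H = (-1760 + 5832) + 27654 = 4072 + 27654 = 31726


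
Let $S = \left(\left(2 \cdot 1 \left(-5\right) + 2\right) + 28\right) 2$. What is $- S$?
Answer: $-40$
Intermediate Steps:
$S = 40$ ($S = \left(\left(2 \left(-5\right) + 2\right) + 28\right) 2 = \left(\left(-10 + 2\right) + 28\right) 2 = \left(-8 + 28\right) 2 = 20 \cdot 2 = 40$)
$- S = \left(-1\right) 40 = -40$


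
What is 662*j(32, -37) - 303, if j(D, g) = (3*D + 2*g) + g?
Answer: -10233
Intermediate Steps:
j(D, g) = 3*D + 3*g (j(D, g) = (2*g + 3*D) + g = 3*D + 3*g)
662*j(32, -37) - 303 = 662*(3*32 + 3*(-37)) - 303 = 662*(96 - 111) - 303 = 662*(-15) - 303 = -9930 - 303 = -10233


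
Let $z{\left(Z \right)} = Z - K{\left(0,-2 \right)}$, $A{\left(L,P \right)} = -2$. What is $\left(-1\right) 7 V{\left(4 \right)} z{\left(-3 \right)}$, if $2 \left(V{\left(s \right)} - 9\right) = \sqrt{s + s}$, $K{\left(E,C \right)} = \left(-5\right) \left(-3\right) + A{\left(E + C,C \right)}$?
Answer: $1008 + 112 \sqrt{2} \approx 1166.4$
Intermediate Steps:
$K{\left(E,C \right)} = 13$ ($K{\left(E,C \right)} = \left(-5\right) \left(-3\right) - 2 = 15 - 2 = 13$)
$V{\left(s \right)} = 9 + \frac{\sqrt{2} \sqrt{s}}{2}$ ($V{\left(s \right)} = 9 + \frac{\sqrt{s + s}}{2} = 9 + \frac{\sqrt{2 s}}{2} = 9 + \frac{\sqrt{2} \sqrt{s}}{2}$)
$z{\left(Z \right)} = -13 + Z$ ($z{\left(Z \right)} = Z - 13 = -13 + Z$)
$\left(-1\right) 7 V{\left(4 \right)} z{\left(-3 \right)} = \left(-1\right) 7 \left(9 + \frac{\sqrt{2} \sqrt{4}}{2}\right) \left(-13 - 3\right) = - 7 \left(9 + \frac{1}{2} \sqrt{2} \cdot 2\right) \left(-16\right) = - 7 \left(9 + \sqrt{2}\right) \left(-16\right) = \left(-63 - 7 \sqrt{2}\right) \left(-16\right) = 1008 + 112 \sqrt{2}$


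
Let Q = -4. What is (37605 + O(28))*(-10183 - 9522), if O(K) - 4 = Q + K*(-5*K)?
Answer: -663762925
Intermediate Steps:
O(K) = -5*K**2 (O(K) = 4 + (-4 + K*(-5*K)) = 4 + (-4 - 5*K**2) = -5*K**2)
(37605 + O(28))*(-10183 - 9522) = (37605 - 5*28**2)*(-10183 - 9522) = (37605 - 5*784)*(-19705) = (37605 - 3920)*(-19705) = 33685*(-19705) = -663762925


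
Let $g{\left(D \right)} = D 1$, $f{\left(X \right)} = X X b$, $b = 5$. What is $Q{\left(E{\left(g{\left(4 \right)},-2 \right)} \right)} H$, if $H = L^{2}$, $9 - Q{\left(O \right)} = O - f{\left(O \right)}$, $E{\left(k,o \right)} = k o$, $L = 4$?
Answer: $5392$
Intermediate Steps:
$f{\left(X \right)} = 5 X^{2}$ ($f{\left(X \right)} = X X 5 = X^{2} \cdot 5 = 5 X^{2}$)
$g{\left(D \right)} = D$
$Q{\left(O \right)} = 9 - O + 5 O^{2}$ ($Q{\left(O \right)} = 9 - \left(O - 5 O^{2}\right) = 9 + \left(- O + 5 O^{2}\right) = 9 - O + 5 O^{2}$)
$H = 16$ ($H = 4^{2} = 16$)
$Q{\left(E{\left(g{\left(4 \right)},-2 \right)} \right)} H = \left(9 - 4 \left(-2\right) + 5 \left(4 \left(-2\right)\right)^{2}\right) 16 = \left(9 - -8 + 5 \left(-8\right)^{2}\right) 16 = \left(9 + 8 + 5 \cdot 64\right) 16 = \left(9 + 8 + 320\right) 16 = 337 \cdot 16 = 5392$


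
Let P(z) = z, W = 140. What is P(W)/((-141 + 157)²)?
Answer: 35/64 ≈ 0.54688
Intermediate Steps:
P(W)/((-141 + 157)²) = 140/((-141 + 157)²) = 140/(16²) = 140/256 = 140*(1/256) = 35/64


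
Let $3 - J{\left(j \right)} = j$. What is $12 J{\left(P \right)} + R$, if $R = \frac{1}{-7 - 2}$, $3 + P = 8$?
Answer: $- \frac{217}{9} \approx -24.111$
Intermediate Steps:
$P = 5$ ($P = -3 + 8 = 5$)
$J{\left(j \right)} = 3 - j$
$R = - \frac{1}{9}$ ($R = \frac{1}{-9} = - \frac{1}{9} \approx -0.11111$)
$12 J{\left(P \right)} + R = 12 \left(3 - 5\right) - \frac{1}{9} = 12 \left(-2\right) - \frac{1}{9} = -24 - \frac{1}{9} = - \frac{217}{9}$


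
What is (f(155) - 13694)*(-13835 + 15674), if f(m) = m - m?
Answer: -25183266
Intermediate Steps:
f(m) = 0
(f(155) - 13694)*(-13835 + 15674) = (0 - 13694)*(-13835 + 15674) = -13694*1839 = -25183266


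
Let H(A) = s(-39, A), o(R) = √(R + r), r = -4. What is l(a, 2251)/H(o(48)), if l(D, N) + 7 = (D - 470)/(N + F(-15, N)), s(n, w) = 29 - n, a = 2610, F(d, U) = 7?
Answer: -6833/76772 ≈ -0.089004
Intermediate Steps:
l(D, N) = -7 + (-470 + D)/(7 + N) (l(D, N) = -7 + (D - 470)/(N + 7) = -7 + (-470 + D)/(7 + N))
o(R) = √(-4 + R) (o(R) = √(R - 4) = √(-4 + R))
H(A) = 68 (H(A) = 29 - 1*(-39) = 29 + 39 = 68)
l(a, 2251)/H(o(48)) = ((-519 + 2610 - 7*2251)/(7 + 2251))/68 = ((-519 + 2610 - 15757)/2258)*(1/68) = ((1/2258)*(-13666))*(1/68) = -6833/1129*1/68 = -6833/76772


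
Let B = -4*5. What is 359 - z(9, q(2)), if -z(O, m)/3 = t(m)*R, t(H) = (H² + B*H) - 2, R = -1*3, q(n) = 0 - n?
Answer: -19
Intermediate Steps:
q(n) = -n
B = -20
R = -3
t(H) = -2 + H² - 20*H (t(H) = (H² - 20*H) - 2 = -2 + H² - 20*H)
z(O, m) = -18 - 180*m + 9*m² (z(O, m) = -3*(-2 + m² - 20*m)*(-3) = -3*(6 - 3*m² + 60*m) = -18 - 180*m + 9*m²)
359 - z(9, q(2)) = 359 - (-18 - (-180)*2 + 9*(-1*2)²) = 359 - (-18 - 180*(-2) + 9*(-2)²) = 359 - (-18 + 360 + 9*4) = 359 - (-18 + 360 + 36) = 359 - 1*378 = 359 - 378 = -19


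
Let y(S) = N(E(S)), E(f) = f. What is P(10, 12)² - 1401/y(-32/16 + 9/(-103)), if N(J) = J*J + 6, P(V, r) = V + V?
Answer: 29088391/109879 ≈ 264.73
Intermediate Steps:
P(V, r) = 2*V
N(J) = 6 + J² (N(J) = J² + 6 = 6 + J²)
y(S) = 6 + S²
P(10, 12)² - 1401/y(-32/16 + 9/(-103)) = (2*10)² - 1401/(6 + (-32/16 + 9/(-103))²) = 20² - 1401/(6 + (-32*1/16 + 9*(-1/103))²) = 400 - 1401/(6 + (-2 - 9/103)²) = 400 - 1401/(6 + (-215/103)²) = 400 - 1401/(6 + 46225/10609) = 400 - 1401/109879/10609 = 400 - 1401*10609/109879 = 400 - 14863209/109879 = 29088391/109879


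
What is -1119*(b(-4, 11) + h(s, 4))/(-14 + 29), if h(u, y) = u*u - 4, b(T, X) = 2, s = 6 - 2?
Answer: -5222/5 ≈ -1044.4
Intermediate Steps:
s = 4
h(u, y) = -4 + u² (h(u, y) = u² - 4 = -4 + u²)
-1119*(b(-4, 11) + h(s, 4))/(-14 + 29) = -1119*(2 + (-4 + 4²))/(-14 + 29) = -1119*(2 + (-4 + 16))/15 = -1119*(2 + 12)/15 = -15666/15 = -1119*14/15 = -5222/5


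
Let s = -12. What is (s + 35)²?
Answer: 529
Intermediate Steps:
(s + 35)² = (-12 + 35)² = 23² = 529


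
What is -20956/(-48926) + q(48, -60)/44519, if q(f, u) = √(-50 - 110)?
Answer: 10478/24463 + 4*I*√10/44519 ≈ 0.42832 + 0.00028413*I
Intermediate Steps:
q(f, u) = 4*I*√10 (q(f, u) = √(-160) = 4*I*√10)
-20956/(-48926) + q(48, -60)/44519 = -20956/(-48926) + (4*I*√10)/44519 = -20956*(-1/48926) + (4*I*√10)*(1/44519) = 10478/24463 + 4*I*√10/44519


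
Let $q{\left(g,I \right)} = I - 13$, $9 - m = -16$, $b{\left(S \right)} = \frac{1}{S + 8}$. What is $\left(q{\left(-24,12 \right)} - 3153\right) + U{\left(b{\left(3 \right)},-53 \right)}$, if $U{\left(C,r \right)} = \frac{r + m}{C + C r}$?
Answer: $- \frac{40925}{13} \approx -3148.1$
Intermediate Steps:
$b{\left(S \right)} = \frac{1}{8 + S}$
$m = 25$ ($m = 9 - -16 = 9 + 16 = 25$)
$q{\left(g,I \right)} = -13 + I$
$U{\left(C,r \right)} = \frac{25 + r}{C + C r}$ ($U{\left(C,r \right)} = \frac{r + 25}{C + C r} = \frac{25 + r}{C + C r}$)
$\left(q{\left(-24,12 \right)} - 3153\right) + U{\left(b{\left(3 \right)},-53 \right)} = \left(\left(-13 + 12\right) - 3153\right) + \frac{25 - 53}{\frac{1}{8 + 3} \left(1 - 53\right)} = \left(-1 - 3153\right) + \frac{1}{\frac{1}{11}} \frac{1}{-52} \left(-28\right) = -3154 + \frac{1}{\frac{1}{11}} \left(- \frac{1}{52}\right) \left(-28\right) = -3154 + 11 \left(- \frac{1}{52}\right) \left(-28\right) = -3154 + \frac{77}{13} = - \frac{40925}{13}$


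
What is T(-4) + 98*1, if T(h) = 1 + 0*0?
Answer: 99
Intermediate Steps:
T(h) = 1 (T(h) = 1 + 0 = 1)
T(-4) + 98*1 = 1 + 98*1 = 1 + 98 = 99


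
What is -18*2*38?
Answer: -1368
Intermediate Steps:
-18*2*38 = -36*38 = -1368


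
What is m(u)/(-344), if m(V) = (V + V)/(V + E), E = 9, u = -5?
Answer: 5/688 ≈ 0.0072674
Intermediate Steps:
m(V) = 2*V/(9 + V) (m(V) = (V + V)/(V + 9) = (2*V)/(9 + V) = 2*V/(9 + V))
m(u)/(-344) = (2*(-5)/(9 - 5))/(-344) = (2*(-5)/4)*(-1/344) = (2*(-5)*(1/4))*(-1/344) = -5/2*(-1/344) = 5/688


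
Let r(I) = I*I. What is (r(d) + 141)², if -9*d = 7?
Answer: 131560900/6561 ≈ 20052.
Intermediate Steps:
d = -7/9 (d = -⅑*7 = -7/9 ≈ -0.77778)
r(I) = I²
(r(d) + 141)² = ((-7/9)² + 141)² = (49/81 + 141)² = (11470/81)² = 131560900/6561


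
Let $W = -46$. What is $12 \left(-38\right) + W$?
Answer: $-502$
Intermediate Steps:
$12 \left(-38\right) + W = 12 \left(-38\right) - 46 = -456 - 46 = -502$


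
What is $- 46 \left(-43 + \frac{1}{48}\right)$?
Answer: $\frac{47449}{24} \approx 1977.0$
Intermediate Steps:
$- 46 \left(-43 + \frac{1}{48}\right) = \left(-46\right) \left(- \frac{2063}{48}\right) = \frac{47449}{24}$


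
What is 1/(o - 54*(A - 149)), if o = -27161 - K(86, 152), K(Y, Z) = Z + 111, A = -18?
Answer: -1/18406 ≈ -5.4330e-5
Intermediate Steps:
K(Y, Z) = 111 + Z
o = -27424 (o = -27161 - (111 + 152) = -27161 - 1*263 = -27161 - 263 = -27424)
1/(o - 54*(A - 149)) = 1/(-27424 - 54*(-18 - 149)) = 1/(-27424 - 54*(-167)) = 1/(-27424 + 9018) = 1/(-18406) = -1/18406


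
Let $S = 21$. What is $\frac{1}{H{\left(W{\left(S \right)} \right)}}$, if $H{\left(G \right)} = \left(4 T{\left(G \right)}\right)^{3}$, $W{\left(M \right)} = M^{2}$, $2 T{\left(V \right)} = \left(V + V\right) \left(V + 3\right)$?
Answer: $\frac{1}{480446078277021696} \approx 2.0814 \cdot 10^{-18}$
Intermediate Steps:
$T{\left(V \right)} = V \left(3 + V\right)$ ($T{\left(V \right)} = \frac{\left(V + V\right) \left(V + 3\right)}{2} = \frac{2 V \left(3 + V\right)}{2} = V \left(3 + V\right)$)
$H{\left(G \right)} = 64 G^{3} \left(3 + G\right)^{3}$ ($H{\left(G \right)} = \left(4 G \left(3 + G\right)\right)^{3} = 64 G^{3} \left(3 + G\right)^{3}$)
$\frac{1}{H{\left(W{\left(S \right)} \right)}} = \frac{1}{64 \left(21^{2}\right)^{3} \left(3 + 21^{2}\right)^{3}} = \frac{1}{64 \cdot 441^{3} \left(3 + 441\right)^{3}} = \frac{1}{64 \cdot 85766121 \cdot 444^{3}} = \frac{1}{64 \cdot 85766121 \cdot 87528384} = \frac{1}{480446078277021696}$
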